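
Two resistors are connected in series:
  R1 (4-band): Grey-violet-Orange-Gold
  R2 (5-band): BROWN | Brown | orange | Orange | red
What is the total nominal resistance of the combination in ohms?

R1: grey, violet → 87; orange ×10^3 → 87000 Ω.
R2: brown, brown, orange → 113; orange ×10^3 → 113000 Ω.
Series: 87000 + 113000 = 200000 Ω.

200000 Ω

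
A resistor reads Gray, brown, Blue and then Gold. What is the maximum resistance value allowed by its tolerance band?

85050000 Ω

Grey → 8 (first significant figure)
Brown → 1 (second significant figure)
Blue → ×10^6 multiplier
Gold → ±5% tolerance
81 × 1000000 = 81000000 Ω
Maximum = 81000000 × (1 + 5/100) = 85050000 Ω.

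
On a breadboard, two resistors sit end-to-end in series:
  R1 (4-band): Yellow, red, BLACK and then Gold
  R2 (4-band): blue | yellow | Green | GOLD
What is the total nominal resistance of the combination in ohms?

6400042 Ω

R1: yellow, red → 42; black ×1 → 42 Ω.
R2: blue, yellow → 64; green ×10^5 → 6400000 Ω.
Series: 42 + 6400000 = 6400042 Ω.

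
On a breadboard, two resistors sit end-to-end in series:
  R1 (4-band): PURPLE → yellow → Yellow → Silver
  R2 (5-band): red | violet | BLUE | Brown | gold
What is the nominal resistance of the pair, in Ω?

R1: violet, yellow → 74; yellow ×10^4 → 740000 Ω.
R2: red, violet, blue → 276; brown ×10 → 2760 Ω.
Series: 740000 + 2760 = 742760 Ω.

742760 Ω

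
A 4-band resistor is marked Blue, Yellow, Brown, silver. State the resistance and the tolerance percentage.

640 Ω ±10%

Blue → 6 (first significant figure)
Yellow → 4 (second significant figure)
Brown → ×10 multiplier
Silver → ±10% tolerance
64 × 10 = 640 Ω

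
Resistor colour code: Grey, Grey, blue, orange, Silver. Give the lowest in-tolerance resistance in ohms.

797400 Ω

Grey → 8 (first significant figure)
Grey → 8 (second significant figure)
Blue → 6 (third significant figure)
Orange → ×10^3 multiplier
Silver → ±10% tolerance
886 × 1000 = 886000 Ω
Lowest = 886000 × (1 − 10/100) = 797400 Ω.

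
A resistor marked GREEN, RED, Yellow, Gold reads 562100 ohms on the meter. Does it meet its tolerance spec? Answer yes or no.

no

Green → 5 (first significant figure)
Red → 2 (second significant figure)
Yellow → ×10^4 multiplier
Gold → ±5% tolerance
52 × 10000 = 520000 Ω
Allowed range: 494000 Ω to 546000 Ω.
562100 ohms lies outside that range.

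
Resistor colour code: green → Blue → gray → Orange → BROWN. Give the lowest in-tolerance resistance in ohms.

Green → 5 (first significant figure)
Blue → 6 (second significant figure)
Grey → 8 (third significant figure)
Orange → ×10^3 multiplier
Brown → ±1% tolerance
568 × 1000 = 568000 Ω
Lowest = 568000 × (1 − 1/100) = 562320 Ω.

562320 Ω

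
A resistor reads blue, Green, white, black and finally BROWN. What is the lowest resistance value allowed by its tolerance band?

Blue → 6 (first significant figure)
Green → 5 (second significant figure)
White → 9 (third significant figure)
Black → ×1 multiplier
Brown → ±1% tolerance
659 × 1 = 659 Ω
Lowest = 659 × (1 − 1/100) = 652.41 Ω.

652.41 Ω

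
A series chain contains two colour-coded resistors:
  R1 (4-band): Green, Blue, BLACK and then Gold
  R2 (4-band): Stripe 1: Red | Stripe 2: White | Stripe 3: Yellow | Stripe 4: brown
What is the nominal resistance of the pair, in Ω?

290056 Ω

R1: green, blue → 56; black ×1 → 56 Ω.
R2: red, white → 29; yellow ×10^4 → 290000 Ω.
Series: 56 + 290000 = 290056 Ω.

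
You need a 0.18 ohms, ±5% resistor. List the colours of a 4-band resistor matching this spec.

0.18 Ω = 18 × 10^-2.
1 → brown
8 → grey
Multiplier 10^-2 → silver.
±5% tolerance → gold.

brown, grey, silver, gold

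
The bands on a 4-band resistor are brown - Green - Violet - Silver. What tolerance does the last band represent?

±10%

The last band, silver, is the tolerance band.
Silver corresponds to ±10%.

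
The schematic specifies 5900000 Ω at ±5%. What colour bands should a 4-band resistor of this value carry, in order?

5900000 Ω = 59 × 10^5.
5 → green
9 → white
Multiplier 10^5 → green.
±5% tolerance → gold.

green, white, green, gold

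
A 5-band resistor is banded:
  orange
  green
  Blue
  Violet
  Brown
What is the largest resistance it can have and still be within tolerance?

Orange → 3 (first significant figure)
Green → 5 (second significant figure)
Blue → 6 (third significant figure)
Violet → ×10^7 multiplier
Brown → ±1% tolerance
356 × 10000000 = 3560000000 Ω
Largest = 3560000000 × (1 + 1/100) = 3595600000 Ω.

3595600000 Ω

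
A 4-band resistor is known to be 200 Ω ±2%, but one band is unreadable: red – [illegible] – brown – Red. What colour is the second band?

200 Ω = 20 × 10^1.
The second band gives digit 0 of the significand, and 0 is black.

black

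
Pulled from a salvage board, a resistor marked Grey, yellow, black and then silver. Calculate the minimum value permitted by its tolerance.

Grey → 8 (first significant figure)
Yellow → 4 (second significant figure)
Black → ×1 multiplier
Silver → ±10% tolerance
84 × 1 = 84 Ω
Minimum = 84 × (1 − 10/100) = 75.6 Ω.

75.6 Ω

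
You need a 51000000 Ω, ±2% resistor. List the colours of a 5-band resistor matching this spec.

green, brown, black, green, red

51000000 Ω = 510 × 10^5.
5 → green
1 → brown
0 → black
Multiplier 10^5 → green.
±2% tolerance → red.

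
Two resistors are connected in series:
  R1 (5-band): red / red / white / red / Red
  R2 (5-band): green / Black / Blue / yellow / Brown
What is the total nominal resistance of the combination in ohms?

5082900 Ω

R1: red, red, white → 229; red ×10^2 → 22900 Ω.
R2: green, black, blue → 506; yellow ×10^4 → 5060000 Ω.
Series: 22900 + 5060000 = 5082900 Ω.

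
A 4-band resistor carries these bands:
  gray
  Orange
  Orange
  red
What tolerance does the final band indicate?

±2%

The last band, red, is the tolerance band.
Red corresponds to ±2%.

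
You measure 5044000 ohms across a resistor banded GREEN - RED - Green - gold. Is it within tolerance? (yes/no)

yes

Green → 5 (first significant figure)
Red → 2 (second significant figure)
Green → ×10^5 multiplier
Gold → ±5% tolerance
52 × 100000 = 5200000 Ω
Allowed range: 4940000 Ω to 5460000 Ω.
5044000 ohms lies inside that range.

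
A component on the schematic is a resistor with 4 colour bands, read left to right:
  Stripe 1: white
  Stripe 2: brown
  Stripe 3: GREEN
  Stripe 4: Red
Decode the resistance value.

9100000 Ω

White → 9 (first significant figure)
Brown → 1 (second significant figure)
Green → ×10^5 multiplier
91 × 100000 = 9100000 Ω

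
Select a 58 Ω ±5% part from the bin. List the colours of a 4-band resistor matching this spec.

58 Ω = 58 × 10^0.
5 → green
8 → grey
Multiplier 10^0 → black.
±5% tolerance → gold.

green, grey, black, gold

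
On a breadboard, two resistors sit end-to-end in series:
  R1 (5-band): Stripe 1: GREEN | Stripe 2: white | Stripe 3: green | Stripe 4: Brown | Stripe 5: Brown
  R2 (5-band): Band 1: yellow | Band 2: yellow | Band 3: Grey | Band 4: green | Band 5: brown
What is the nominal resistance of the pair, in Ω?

R1: green, white, green → 595; brown ×10 → 5950 Ω.
R2: yellow, yellow, grey → 448; green ×10^5 → 44800000 Ω.
Series: 5950 + 44800000 = 44805950 Ω.

44805950 Ω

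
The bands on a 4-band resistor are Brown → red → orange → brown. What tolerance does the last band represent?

The last band, brown, is the tolerance band.
Brown corresponds to ±1%.

±1%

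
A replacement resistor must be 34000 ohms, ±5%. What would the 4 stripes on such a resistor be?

34000 Ω = 34 × 10^3.
3 → orange
4 → yellow
Multiplier 10^3 → orange.
±5% tolerance → gold.

orange, yellow, orange, gold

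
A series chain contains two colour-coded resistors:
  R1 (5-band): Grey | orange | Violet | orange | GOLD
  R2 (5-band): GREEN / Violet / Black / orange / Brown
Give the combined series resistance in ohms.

1407000 Ω

R1: grey, orange, violet → 837; orange ×10^3 → 837000 Ω.
R2: green, violet, black → 570; orange ×10^3 → 570000 Ω.
Series: 837000 + 570000 = 1407000 Ω.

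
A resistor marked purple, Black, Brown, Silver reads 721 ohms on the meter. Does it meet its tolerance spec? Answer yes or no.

Violet → 7 (first significant figure)
Black → 0 (second significant figure)
Brown → ×10 multiplier
Silver → ±10% tolerance
70 × 10 = 700 Ω
Allowed range: 630 Ω to 770 Ω.
721 ohms lies inside that range.

yes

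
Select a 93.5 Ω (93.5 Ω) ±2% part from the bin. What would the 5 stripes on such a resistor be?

white, orange, green, gold, red

93.5 Ω = 935 × 10^-1.
9 → white
3 → orange
5 → green
Multiplier 10^-1 → gold.
±2% tolerance → red.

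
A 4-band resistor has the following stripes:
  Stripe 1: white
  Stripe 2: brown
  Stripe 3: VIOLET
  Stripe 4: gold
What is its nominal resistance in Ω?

910000000 Ω

White → 9 (first significant figure)
Brown → 1 (second significant figure)
Violet → ×10^7 multiplier
91 × 10000000 = 910000000 Ω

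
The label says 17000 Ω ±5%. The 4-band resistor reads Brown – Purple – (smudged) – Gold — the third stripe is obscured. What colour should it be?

17000 Ω = 17 × 10^3.
The third band is the multiplier, 10^3, which is orange.

orange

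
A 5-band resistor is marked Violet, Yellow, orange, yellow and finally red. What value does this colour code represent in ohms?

7430000 Ω

Violet → 7 (first significant figure)
Yellow → 4 (second significant figure)
Orange → 3 (third significant figure)
Yellow → ×10^4 multiplier
743 × 10000 = 7430000 Ω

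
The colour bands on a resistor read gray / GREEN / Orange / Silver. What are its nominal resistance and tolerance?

Grey → 8 (first significant figure)
Green → 5 (second significant figure)
Orange → ×10^3 multiplier
Silver → ±10% tolerance
85 × 1000 = 85000 Ω

85000 Ω ±10%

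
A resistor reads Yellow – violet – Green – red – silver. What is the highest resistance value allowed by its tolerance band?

Yellow → 4 (first significant figure)
Violet → 7 (second significant figure)
Green → 5 (third significant figure)
Red → ×10^2 multiplier
Silver → ±10% tolerance
475 × 100 = 47500 Ω
Highest = 47500 × (1 + 10/100) = 52250 Ω.

52250 Ω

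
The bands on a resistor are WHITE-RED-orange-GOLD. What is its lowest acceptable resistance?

White → 9 (first significant figure)
Red → 2 (second significant figure)
Orange → ×10^3 multiplier
Gold → ±5% tolerance
92 × 1000 = 92000 Ω
Lowest = 92000 × (1 − 5/100) = 87400 Ω.

87400 Ω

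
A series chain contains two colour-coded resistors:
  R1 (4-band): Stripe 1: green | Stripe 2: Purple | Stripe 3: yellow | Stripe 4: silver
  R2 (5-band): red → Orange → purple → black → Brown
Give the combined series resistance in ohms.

570237 Ω

R1: green, violet → 57; yellow ×10^4 → 570000 Ω.
R2: red, orange, violet → 237; black ×1 → 237 Ω.
Series: 570000 + 237 = 570237 Ω.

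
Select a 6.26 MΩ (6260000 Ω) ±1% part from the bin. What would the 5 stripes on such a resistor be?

blue, red, blue, yellow, brown

6260000 Ω = 626 × 10^4.
6 → blue
2 → red
6 → blue
Multiplier 10^4 → yellow.
±1% tolerance → brown.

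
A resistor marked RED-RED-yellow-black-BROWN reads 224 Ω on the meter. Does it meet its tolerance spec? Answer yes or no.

Red → 2 (first significant figure)
Red → 2 (second significant figure)
Yellow → 4 (third significant figure)
Black → ×1 multiplier
Brown → ±1% tolerance
224 × 1 = 224 Ω
Allowed range: 221.76 Ω to 226.24 Ω.
224 Ω lies inside that range.

yes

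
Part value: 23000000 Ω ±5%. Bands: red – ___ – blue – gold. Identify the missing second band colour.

23000000 Ω = 23 × 10^6.
The second band gives digit 3 of the significand, and 3 is orange.

orange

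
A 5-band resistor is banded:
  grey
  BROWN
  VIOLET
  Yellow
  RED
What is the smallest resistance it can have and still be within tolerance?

Grey → 8 (first significant figure)
Brown → 1 (second significant figure)
Violet → 7 (third significant figure)
Yellow → ×10^4 multiplier
Red → ±2% tolerance
817 × 10000 = 8170000 Ω
Smallest = 8170000 × (1 − 2/100) = 8006600 Ω.

8006600 Ω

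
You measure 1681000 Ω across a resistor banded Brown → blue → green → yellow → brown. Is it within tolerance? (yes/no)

no

Brown → 1 (first significant figure)
Blue → 6 (second significant figure)
Green → 5 (third significant figure)
Yellow → ×10^4 multiplier
Brown → ±1% tolerance
165 × 10000 = 1650000 Ω
Allowed range: 1633500 Ω to 1666500 Ω.
1681000 Ω lies outside that range.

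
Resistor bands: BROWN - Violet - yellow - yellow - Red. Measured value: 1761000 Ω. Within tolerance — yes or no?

Brown → 1 (first significant figure)
Violet → 7 (second significant figure)
Yellow → 4 (third significant figure)
Yellow → ×10^4 multiplier
Red → ±2% tolerance
174 × 10000 = 1740000 Ω
Allowed range: 1705200 Ω to 1774800 Ω.
1761000 Ω lies inside that range.

yes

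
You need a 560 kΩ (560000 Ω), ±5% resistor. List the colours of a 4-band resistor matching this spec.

560000 Ω = 56 × 10^4.
5 → green
6 → blue
Multiplier 10^4 → yellow.
±5% tolerance → gold.

green, blue, yellow, gold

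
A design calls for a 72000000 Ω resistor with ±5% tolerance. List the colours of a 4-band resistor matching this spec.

violet, red, blue, gold

72000000 Ω = 72 × 10^6.
7 → violet
2 → red
Multiplier 10^6 → blue.
±5% tolerance → gold.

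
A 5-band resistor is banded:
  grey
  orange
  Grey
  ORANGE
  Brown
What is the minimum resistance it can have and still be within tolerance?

Grey → 8 (first significant figure)
Orange → 3 (second significant figure)
Grey → 8 (third significant figure)
Orange → ×10^3 multiplier
Brown → ±1% tolerance
838 × 1000 = 838000 Ω
Minimum = 838000 × (1 − 1/100) = 829620 Ω.

829620 Ω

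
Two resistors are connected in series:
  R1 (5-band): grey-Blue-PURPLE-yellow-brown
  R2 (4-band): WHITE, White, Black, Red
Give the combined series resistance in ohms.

8670099 Ω

R1: grey, blue, violet → 867; yellow ×10^4 → 8670000 Ω.
R2: white, white → 99; black ×1 → 99 Ω.
Series: 8670000 + 99 = 8670099 Ω.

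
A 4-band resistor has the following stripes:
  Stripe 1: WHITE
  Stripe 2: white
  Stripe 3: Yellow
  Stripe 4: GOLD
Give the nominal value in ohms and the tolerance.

990000 Ω ±5%

White → 9 (first significant figure)
White → 9 (second significant figure)
Yellow → ×10^4 multiplier
Gold → ±5% tolerance
99 × 10000 = 990000 Ω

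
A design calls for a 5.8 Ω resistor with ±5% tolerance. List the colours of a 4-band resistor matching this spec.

green, grey, gold, gold

5.8 Ω = 58 × 10^-1.
5 → green
8 → grey
Multiplier 10^-1 → gold.
±5% tolerance → gold.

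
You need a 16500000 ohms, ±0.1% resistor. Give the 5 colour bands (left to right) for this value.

brown, blue, green, green, violet

16500000 Ω = 165 × 10^5.
1 → brown
6 → blue
5 → green
Multiplier 10^5 → green.
±0.1% tolerance → violet.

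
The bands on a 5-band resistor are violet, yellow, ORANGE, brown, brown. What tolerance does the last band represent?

The last band, brown, is the tolerance band.
Brown corresponds to ±1%.

±1%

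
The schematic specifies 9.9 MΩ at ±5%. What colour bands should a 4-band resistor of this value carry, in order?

9900000 Ω = 99 × 10^5.
9 → white
9 → white
Multiplier 10^5 → green.
±5% tolerance → gold.

white, white, green, gold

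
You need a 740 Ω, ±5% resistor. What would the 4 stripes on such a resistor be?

740 Ω = 74 × 10^1.
7 → violet
4 → yellow
Multiplier 10^1 → brown.
±5% tolerance → gold.

violet, yellow, brown, gold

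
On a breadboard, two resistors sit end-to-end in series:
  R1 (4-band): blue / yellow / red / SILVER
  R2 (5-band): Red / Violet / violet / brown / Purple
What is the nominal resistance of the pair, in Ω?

R1: blue, yellow → 64; red ×10^2 → 6400 Ω.
R2: red, violet, violet → 277; brown ×10 → 2770 Ω.
Series: 6400 + 2770 = 9170 Ω.

9170 Ω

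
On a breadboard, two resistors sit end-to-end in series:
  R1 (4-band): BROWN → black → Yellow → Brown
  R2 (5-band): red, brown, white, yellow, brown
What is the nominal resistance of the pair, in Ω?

R1: brown, black → 10; yellow ×10^4 → 100000 Ω.
R2: red, brown, white → 219; yellow ×10^4 → 2190000 Ω.
Series: 100000 + 2190000 = 2290000 Ω.

2290000 Ω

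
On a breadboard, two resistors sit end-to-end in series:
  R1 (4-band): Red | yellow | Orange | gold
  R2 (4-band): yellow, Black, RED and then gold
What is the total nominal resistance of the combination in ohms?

28000 Ω

R1: red, yellow → 24; orange ×10^3 → 24000 Ω.
R2: yellow, black → 40; red ×10^2 → 4000 Ω.
Series: 24000 + 4000 = 28000 Ω.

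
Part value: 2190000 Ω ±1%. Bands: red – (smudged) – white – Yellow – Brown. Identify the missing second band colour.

2190000 Ω = 219 × 10^4.
The second band gives digit 1 of the significand, and 1 is brown.

brown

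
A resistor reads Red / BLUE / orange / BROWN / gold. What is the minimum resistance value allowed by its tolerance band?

2498.5 Ω

Red → 2 (first significant figure)
Blue → 6 (second significant figure)
Orange → 3 (third significant figure)
Brown → ×10 multiplier
Gold → ±5% tolerance
263 × 10 = 2630 Ω
Minimum = 2630 × (1 − 5/100) = 2498.5 Ω.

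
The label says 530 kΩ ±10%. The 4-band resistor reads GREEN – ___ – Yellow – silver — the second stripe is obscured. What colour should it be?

530000 Ω = 53 × 10^4.
The second band gives digit 3 of the significand, and 3 is orange.

orange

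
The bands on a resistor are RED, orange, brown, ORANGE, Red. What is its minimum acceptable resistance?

Red → 2 (first significant figure)
Orange → 3 (second significant figure)
Brown → 1 (third significant figure)
Orange → ×10^3 multiplier
Red → ±2% tolerance
231 × 1000 = 231000 Ω
Minimum = 231000 × (1 − 2/100) = 226380 Ω.

226380 Ω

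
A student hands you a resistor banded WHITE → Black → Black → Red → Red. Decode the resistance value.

White → 9 (first significant figure)
Black → 0 (second significant figure)
Black → 0 (third significant figure)
Red → ×10^2 multiplier
900 × 100 = 90000 Ω

90000 Ω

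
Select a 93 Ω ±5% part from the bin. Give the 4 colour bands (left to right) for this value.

white, orange, black, gold

93 Ω = 93 × 10^0.
9 → white
3 → orange
Multiplier 10^0 → black.
±5% tolerance → gold.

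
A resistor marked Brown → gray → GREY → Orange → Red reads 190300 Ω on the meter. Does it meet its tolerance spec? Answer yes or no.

yes

Brown → 1 (first significant figure)
Grey → 8 (second significant figure)
Grey → 8 (third significant figure)
Orange → ×10^3 multiplier
Red → ±2% tolerance
188 × 1000 = 188000 Ω
Allowed range: 184240 Ω to 191760 Ω.
190300 Ω lies inside that range.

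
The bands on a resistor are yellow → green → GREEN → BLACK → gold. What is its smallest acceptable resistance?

Yellow → 4 (first significant figure)
Green → 5 (second significant figure)
Green → 5 (third significant figure)
Black → ×1 multiplier
Gold → ±5% tolerance
455 × 1 = 455 Ω
Smallest = 455 × (1 − 5/100) = 432.25 Ω.

432.25 Ω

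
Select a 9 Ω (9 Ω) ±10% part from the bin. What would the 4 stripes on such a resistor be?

9 Ω = 90 × 10^-1.
9 → white
0 → black
Multiplier 10^-1 → gold.
±10% tolerance → silver.

white, black, gold, silver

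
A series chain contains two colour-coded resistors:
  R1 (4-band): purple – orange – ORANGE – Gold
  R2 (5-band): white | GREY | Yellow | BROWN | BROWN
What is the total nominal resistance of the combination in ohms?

82840 Ω

R1: violet, orange → 73; orange ×10^3 → 73000 Ω.
R2: white, grey, yellow → 984; brown ×10 → 9840 Ω.
Series: 73000 + 9840 = 82840 Ω.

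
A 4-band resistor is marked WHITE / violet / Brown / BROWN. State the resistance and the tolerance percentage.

White → 9 (first significant figure)
Violet → 7 (second significant figure)
Brown → ×10 multiplier
Brown → ±1% tolerance
97 × 10 = 970 Ω

970 Ω ±1%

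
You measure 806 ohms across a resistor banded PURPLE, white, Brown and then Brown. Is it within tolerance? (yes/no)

no

Violet → 7 (first significant figure)
White → 9 (second significant figure)
Brown → ×10 multiplier
Brown → ±1% tolerance
79 × 10 = 790 Ω
Allowed range: 782.1 Ω to 797.9 Ω.
806 ohms lies outside that range.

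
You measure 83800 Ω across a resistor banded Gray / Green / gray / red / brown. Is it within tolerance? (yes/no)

no

Grey → 8 (first significant figure)
Green → 5 (second significant figure)
Grey → 8 (third significant figure)
Red → ×10^2 multiplier
Brown → ±1% tolerance
858 × 100 = 85800 Ω
Allowed range: 84942 Ω to 86658 Ω.
83800 Ω lies outside that range.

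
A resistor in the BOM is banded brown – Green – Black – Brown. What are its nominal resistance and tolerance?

Brown → 1 (first significant figure)
Green → 5 (second significant figure)
Black → ×1 multiplier
Brown → ±1% tolerance
15 × 1 = 15 Ω

15 Ω ±1%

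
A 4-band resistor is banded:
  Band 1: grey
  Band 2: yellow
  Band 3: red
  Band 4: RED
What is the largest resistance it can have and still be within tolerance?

Grey → 8 (first significant figure)
Yellow → 4 (second significant figure)
Red → ×10^2 multiplier
Red → ±2% tolerance
84 × 100 = 8400 Ω
Largest = 8400 × (1 + 2/100) = 8568 Ω.

8568 Ω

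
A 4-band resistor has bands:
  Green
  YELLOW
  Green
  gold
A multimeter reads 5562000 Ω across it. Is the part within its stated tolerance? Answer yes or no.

yes

Green → 5 (first significant figure)
Yellow → 4 (second significant figure)
Green → ×10^5 multiplier
Gold → ±5% tolerance
54 × 100000 = 5400000 Ω
Allowed range: 5130000 Ω to 5670000 Ω.
5562000 Ω lies inside that range.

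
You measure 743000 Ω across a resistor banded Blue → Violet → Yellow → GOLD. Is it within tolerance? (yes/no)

no

Blue → 6 (first significant figure)
Violet → 7 (second significant figure)
Yellow → ×10^4 multiplier
Gold → ±5% tolerance
67 × 10000 = 670000 Ω
Allowed range: 636500 Ω to 703500 Ω.
743000 Ω lies outside that range.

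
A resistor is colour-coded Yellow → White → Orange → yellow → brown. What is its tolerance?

The last band, brown, is the tolerance band.
Brown corresponds to ±1%.

±1%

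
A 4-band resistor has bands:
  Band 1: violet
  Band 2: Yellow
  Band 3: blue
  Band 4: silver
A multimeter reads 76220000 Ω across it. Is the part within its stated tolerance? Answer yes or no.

yes

Violet → 7 (first significant figure)
Yellow → 4 (second significant figure)
Blue → ×10^6 multiplier
Silver → ±10% tolerance
74 × 1000000 = 74000000 Ω
Allowed range: 66600000 Ω to 81400000 Ω.
76220000 Ω lies inside that range.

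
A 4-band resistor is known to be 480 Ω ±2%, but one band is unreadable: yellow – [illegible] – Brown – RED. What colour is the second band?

480 Ω = 48 × 10^1.
The second band gives digit 8 of the significand, and 8 is grey.

grey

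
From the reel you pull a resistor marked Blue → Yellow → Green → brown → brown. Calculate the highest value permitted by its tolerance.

6514.5 Ω

Blue → 6 (first significant figure)
Yellow → 4 (second significant figure)
Green → 5 (third significant figure)
Brown → ×10 multiplier
Brown → ±1% tolerance
645 × 10 = 6450 Ω
Highest = 6450 × (1 + 1/100) = 6514.5 Ω.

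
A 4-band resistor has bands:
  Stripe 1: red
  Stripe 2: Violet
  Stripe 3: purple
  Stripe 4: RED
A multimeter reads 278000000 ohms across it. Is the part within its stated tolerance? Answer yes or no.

Red → 2 (first significant figure)
Violet → 7 (second significant figure)
Violet → ×10^7 multiplier
Red → ±2% tolerance
27 × 10000000 = 270000000 Ω
Allowed range: 264600000 Ω to 275400000 Ω.
278000000 ohms lies outside that range.

no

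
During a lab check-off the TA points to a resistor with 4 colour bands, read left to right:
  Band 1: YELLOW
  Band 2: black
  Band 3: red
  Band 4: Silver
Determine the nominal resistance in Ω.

4000 Ω

Yellow → 4 (first significant figure)
Black → 0 (second significant figure)
Red → ×10^2 multiplier
40 × 100 = 4000 Ω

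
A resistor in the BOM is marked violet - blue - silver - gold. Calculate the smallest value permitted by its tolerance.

Violet → 7 (first significant figure)
Blue → 6 (second significant figure)
Silver → ×0.01 multiplier
Gold → ±5% tolerance
76 × 0.01 = 0.76 Ω
Smallest = 0.76 × (1 − 5/100) = 0.722 Ω.

0.722 Ω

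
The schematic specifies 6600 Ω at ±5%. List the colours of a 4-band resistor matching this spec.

blue, blue, red, gold

6600 Ω = 66 × 10^2.
6 → blue
6 → blue
Multiplier 10^2 → red.
±5% tolerance → gold.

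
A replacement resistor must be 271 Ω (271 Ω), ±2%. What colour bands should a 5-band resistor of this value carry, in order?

red, violet, brown, black, red

271 Ω = 271 × 10^0.
2 → red
7 → violet
1 → brown
Multiplier 10^0 → black.
±2% tolerance → red.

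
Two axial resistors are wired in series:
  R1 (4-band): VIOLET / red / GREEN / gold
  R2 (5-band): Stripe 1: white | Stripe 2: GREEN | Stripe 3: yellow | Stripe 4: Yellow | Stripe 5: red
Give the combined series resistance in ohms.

16740000 Ω

R1: violet, red → 72; green ×10^5 → 7200000 Ω.
R2: white, green, yellow → 954; yellow ×10^4 → 9540000 Ω.
Series: 7200000 + 9540000 = 16740000 Ω.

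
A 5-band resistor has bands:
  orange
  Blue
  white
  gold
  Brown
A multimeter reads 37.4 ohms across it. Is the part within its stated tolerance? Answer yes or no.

Orange → 3 (first significant figure)
Blue → 6 (second significant figure)
White → 9 (third significant figure)
Gold → ×0.1 multiplier
Brown → ±1% tolerance
369 × 0.1 = 36.9 Ω
Allowed range: 36.531 Ω to 37.269 Ω.
37.4 ohms lies outside that range.

no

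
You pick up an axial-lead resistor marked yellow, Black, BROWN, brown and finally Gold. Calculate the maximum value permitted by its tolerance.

Yellow → 4 (first significant figure)
Black → 0 (second significant figure)
Brown → 1 (third significant figure)
Brown → ×10 multiplier
Gold → ±5% tolerance
401 × 10 = 4010 Ω
Maximum = 4010 × (1 + 5/100) = 4210.5 Ω.

4210.5 Ω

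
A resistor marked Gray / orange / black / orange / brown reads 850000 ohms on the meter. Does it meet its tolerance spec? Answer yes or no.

no

Grey → 8 (first significant figure)
Orange → 3 (second significant figure)
Black → 0 (third significant figure)
Orange → ×10^3 multiplier
Brown → ±1% tolerance
830 × 1000 = 830000 Ω
Allowed range: 821700 Ω to 838300 Ω.
850000 ohms lies outside that range.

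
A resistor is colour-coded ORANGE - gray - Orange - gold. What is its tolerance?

±5%

The last band, gold, is the tolerance band.
Gold corresponds to ±5%.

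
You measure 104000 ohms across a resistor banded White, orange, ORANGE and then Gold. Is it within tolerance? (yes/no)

White → 9 (first significant figure)
Orange → 3 (second significant figure)
Orange → ×10^3 multiplier
Gold → ±5% tolerance
93 × 1000 = 93000 Ω
Allowed range: 88350 Ω to 97650 Ω.
104000 ohms lies outside that range.

no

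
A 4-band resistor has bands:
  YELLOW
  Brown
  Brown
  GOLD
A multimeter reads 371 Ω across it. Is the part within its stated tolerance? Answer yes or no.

no

Yellow → 4 (first significant figure)
Brown → 1 (second significant figure)
Brown → ×10 multiplier
Gold → ±5% tolerance
41 × 10 = 410 Ω
Allowed range: 389.5 Ω to 430.5 Ω.
371 Ω lies outside that range.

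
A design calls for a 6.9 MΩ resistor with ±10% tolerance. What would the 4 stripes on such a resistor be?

6900000 Ω = 69 × 10^5.
6 → blue
9 → white
Multiplier 10^5 → green.
±10% tolerance → silver.

blue, white, green, silver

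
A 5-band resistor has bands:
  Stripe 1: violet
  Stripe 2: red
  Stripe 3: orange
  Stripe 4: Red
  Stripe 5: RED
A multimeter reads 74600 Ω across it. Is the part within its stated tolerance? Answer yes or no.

Violet → 7 (first significant figure)
Red → 2 (second significant figure)
Orange → 3 (third significant figure)
Red → ×10^2 multiplier
Red → ±2% tolerance
723 × 100 = 72300 Ω
Allowed range: 70854 Ω to 73746 Ω.
74600 Ω lies outside that range.

no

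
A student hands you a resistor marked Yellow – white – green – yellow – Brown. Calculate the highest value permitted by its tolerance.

Yellow → 4 (first significant figure)
White → 9 (second significant figure)
Green → 5 (third significant figure)
Yellow → ×10^4 multiplier
Brown → ±1% tolerance
495 × 10000 = 4950000 Ω
Highest = 4950000 × (1 + 1/100) = 4999500 Ω.

4999500 Ω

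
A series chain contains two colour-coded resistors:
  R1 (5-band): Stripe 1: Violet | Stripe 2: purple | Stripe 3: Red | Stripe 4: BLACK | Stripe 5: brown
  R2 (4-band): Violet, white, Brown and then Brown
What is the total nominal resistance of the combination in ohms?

R1: violet, violet, red → 772; black ×1 → 772 Ω.
R2: violet, white → 79; brown ×10 → 790 Ω.
Series: 772 + 790 = 1562 Ω.

1562 Ω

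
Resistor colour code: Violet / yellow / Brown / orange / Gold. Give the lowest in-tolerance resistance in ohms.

703950 Ω

Violet → 7 (first significant figure)
Yellow → 4 (second significant figure)
Brown → 1 (third significant figure)
Orange → ×10^3 multiplier
Gold → ±5% tolerance
741 × 1000 = 741000 Ω
Lowest = 741000 × (1 − 5/100) = 703950 Ω.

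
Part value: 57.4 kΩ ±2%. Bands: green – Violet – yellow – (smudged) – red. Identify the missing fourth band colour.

red

57400 Ω = 574 × 10^2.
The fourth band is the multiplier, 10^2, which is red.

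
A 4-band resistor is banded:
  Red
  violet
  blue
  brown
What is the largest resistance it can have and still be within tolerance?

27270000 Ω

Red → 2 (first significant figure)
Violet → 7 (second significant figure)
Blue → ×10^6 multiplier
Brown → ±1% tolerance
27 × 1000000 = 27000000 Ω
Largest = 27000000 × (1 + 1/100) = 27270000 Ω.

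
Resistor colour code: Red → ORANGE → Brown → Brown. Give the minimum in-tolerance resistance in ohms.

227.7 Ω

Red → 2 (first significant figure)
Orange → 3 (second significant figure)
Brown → ×10 multiplier
Brown → ±1% tolerance
23 × 10 = 230 Ω
Minimum = 230 × (1 − 1/100) = 227.7 Ω.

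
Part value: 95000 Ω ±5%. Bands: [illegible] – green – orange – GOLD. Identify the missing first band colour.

95000 Ω = 95 × 10^3.
The first band gives digit 9 of the significand, and 9 is white.

white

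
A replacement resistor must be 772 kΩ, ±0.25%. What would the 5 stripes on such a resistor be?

772000 Ω = 772 × 10^3.
7 → violet
7 → violet
2 → red
Multiplier 10^3 → orange.
±0.25% tolerance → blue.

violet, violet, red, orange, blue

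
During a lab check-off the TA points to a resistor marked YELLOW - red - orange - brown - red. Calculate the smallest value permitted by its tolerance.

4145.4 Ω

Yellow → 4 (first significant figure)
Red → 2 (second significant figure)
Orange → 3 (third significant figure)
Brown → ×10 multiplier
Red → ±2% tolerance
423 × 10 = 4230 Ω
Smallest = 4230 × (1 − 2/100) = 4145.4 Ω.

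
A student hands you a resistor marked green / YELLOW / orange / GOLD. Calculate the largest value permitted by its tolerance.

56700 Ω

Green → 5 (first significant figure)
Yellow → 4 (second significant figure)
Orange → ×10^3 multiplier
Gold → ±5% tolerance
54 × 1000 = 54000 Ω
Largest = 54000 × (1 + 5/100) = 56700 Ω.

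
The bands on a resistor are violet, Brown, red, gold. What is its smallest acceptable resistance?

6745 Ω

Violet → 7 (first significant figure)
Brown → 1 (second significant figure)
Red → ×10^2 multiplier
Gold → ±5% tolerance
71 × 100 = 7100 Ω
Smallest = 7100 × (1 − 5/100) = 6745 Ω.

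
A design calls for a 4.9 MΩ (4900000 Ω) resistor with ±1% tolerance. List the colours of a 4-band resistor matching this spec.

yellow, white, green, brown

4900000 Ω = 49 × 10^5.
4 → yellow
9 → white
Multiplier 10^5 → green.
±1% tolerance → brown.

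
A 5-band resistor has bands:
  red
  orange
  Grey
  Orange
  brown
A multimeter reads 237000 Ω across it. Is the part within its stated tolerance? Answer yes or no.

Red → 2 (first significant figure)
Orange → 3 (second significant figure)
Grey → 8 (third significant figure)
Orange → ×10^3 multiplier
Brown → ±1% tolerance
238 × 1000 = 238000 Ω
Allowed range: 235620 Ω to 240380 Ω.
237000 Ω lies inside that range.

yes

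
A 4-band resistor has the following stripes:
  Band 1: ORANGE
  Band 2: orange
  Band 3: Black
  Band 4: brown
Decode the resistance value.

33 Ω

Orange → 3 (first significant figure)
Orange → 3 (second significant figure)
Black → ×1 multiplier
33 × 1 = 33 Ω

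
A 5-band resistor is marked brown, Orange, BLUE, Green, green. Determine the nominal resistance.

Brown → 1 (first significant figure)
Orange → 3 (second significant figure)
Blue → 6 (third significant figure)
Green → ×10^5 multiplier
136 × 100000 = 13600000 Ω

13600000 Ω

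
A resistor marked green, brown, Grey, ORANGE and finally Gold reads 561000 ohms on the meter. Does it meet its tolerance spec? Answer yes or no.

no

Green → 5 (first significant figure)
Brown → 1 (second significant figure)
Grey → 8 (third significant figure)
Orange → ×10^3 multiplier
Gold → ±5% tolerance
518 × 1000 = 518000 Ω
Allowed range: 492100 Ω to 543900 Ω.
561000 ohms lies outside that range.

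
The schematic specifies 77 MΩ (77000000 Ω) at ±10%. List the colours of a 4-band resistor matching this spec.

violet, violet, blue, silver

77000000 Ω = 77 × 10^6.
7 → violet
7 → violet
Multiplier 10^6 → blue.
±10% tolerance → silver.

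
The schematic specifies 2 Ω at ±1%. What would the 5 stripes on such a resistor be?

2 Ω = 200 × 10^-2.
2 → red
0 → black
0 → black
Multiplier 10^-2 → silver.
±1% tolerance → brown.

red, black, black, silver, brown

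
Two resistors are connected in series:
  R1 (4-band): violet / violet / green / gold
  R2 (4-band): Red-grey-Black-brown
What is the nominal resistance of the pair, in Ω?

R1: violet, violet → 77; green ×10^5 → 7700000 Ω.
R2: red, grey → 28; black ×1 → 28 Ω.
Series: 7700000 + 28 = 7700028 Ω.

7700028 Ω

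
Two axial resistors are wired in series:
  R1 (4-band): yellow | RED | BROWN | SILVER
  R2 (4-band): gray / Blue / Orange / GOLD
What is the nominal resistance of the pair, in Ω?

86420 Ω

R1: yellow, red → 42; brown ×10 → 420 Ω.
R2: grey, blue → 86; orange ×10^3 → 86000 Ω.
Series: 420 + 86000 = 86420 Ω.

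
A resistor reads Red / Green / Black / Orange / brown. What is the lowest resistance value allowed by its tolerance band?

247500 Ω

Red → 2 (first significant figure)
Green → 5 (second significant figure)
Black → 0 (third significant figure)
Orange → ×10^3 multiplier
Brown → ±1% tolerance
250 × 1000 = 250000 Ω
Lowest = 250000 × (1 − 1/100) = 247500 Ω.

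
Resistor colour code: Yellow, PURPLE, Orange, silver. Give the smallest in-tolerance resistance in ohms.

Yellow → 4 (first significant figure)
Violet → 7 (second significant figure)
Orange → ×10^3 multiplier
Silver → ±10% tolerance
47 × 1000 = 47000 Ω
Smallest = 47000 × (1 − 10/100) = 42300 Ω.

42300 Ω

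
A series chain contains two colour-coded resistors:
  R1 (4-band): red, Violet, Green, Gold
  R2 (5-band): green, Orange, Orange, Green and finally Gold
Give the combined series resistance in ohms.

R1: red, violet → 27; green ×10^5 → 2700000 Ω.
R2: green, orange, orange → 533; green ×10^5 → 53300000 Ω.
Series: 2700000 + 53300000 = 56000000 Ω.

56000000 Ω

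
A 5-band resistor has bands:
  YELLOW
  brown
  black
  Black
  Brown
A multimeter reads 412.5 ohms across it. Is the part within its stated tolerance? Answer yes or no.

yes

Yellow → 4 (first significant figure)
Brown → 1 (second significant figure)
Black → 0 (third significant figure)
Black → ×1 multiplier
Brown → ±1% tolerance
410 × 1 = 410 Ω
Allowed range: 405.9 Ω to 414.1 Ω.
412.5 ohms lies inside that range.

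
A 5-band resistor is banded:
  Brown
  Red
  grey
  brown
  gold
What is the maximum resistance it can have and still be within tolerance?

Brown → 1 (first significant figure)
Red → 2 (second significant figure)
Grey → 8 (third significant figure)
Brown → ×10 multiplier
Gold → ±5% tolerance
128 × 10 = 1280 Ω
Maximum = 1280 × (1 + 5/100) = 1344 Ω.

1344 Ω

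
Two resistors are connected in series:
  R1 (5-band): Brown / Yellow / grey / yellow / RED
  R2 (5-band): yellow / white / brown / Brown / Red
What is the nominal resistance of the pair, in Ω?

R1: brown, yellow, grey → 148; yellow ×10^4 → 1480000 Ω.
R2: yellow, white, brown → 491; brown ×10 → 4910 Ω.
Series: 1480000 + 4910 = 1484910 Ω.

1484910 Ω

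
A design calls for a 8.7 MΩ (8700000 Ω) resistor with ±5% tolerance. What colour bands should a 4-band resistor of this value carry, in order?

8700000 Ω = 87 × 10^5.
8 → grey
7 → violet
Multiplier 10^5 → green.
±5% tolerance → gold.

grey, violet, green, gold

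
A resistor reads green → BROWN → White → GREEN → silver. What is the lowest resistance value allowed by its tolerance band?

Green → 5 (first significant figure)
Brown → 1 (second significant figure)
White → 9 (third significant figure)
Green → ×10^5 multiplier
Silver → ±10% tolerance
519 × 100000 = 51900000 Ω
Lowest = 51900000 × (1 − 10/100) = 46710000 Ω.

46710000 Ω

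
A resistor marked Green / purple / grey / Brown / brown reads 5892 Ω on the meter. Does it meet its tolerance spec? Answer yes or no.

Green → 5 (first significant figure)
Violet → 7 (second significant figure)
Grey → 8 (third significant figure)
Brown → ×10 multiplier
Brown → ±1% tolerance
578 × 10 = 5780 Ω
Allowed range: 5722.2 Ω to 5837.8 Ω.
5892 Ω lies outside that range.

no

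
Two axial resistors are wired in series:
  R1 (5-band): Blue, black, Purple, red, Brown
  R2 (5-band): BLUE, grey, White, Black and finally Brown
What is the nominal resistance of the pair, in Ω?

R1: blue, black, violet → 607; red ×10^2 → 60700 Ω.
R2: blue, grey, white → 689; black ×1 → 689 Ω.
Series: 60700 + 689 = 61389 Ω.

61389 Ω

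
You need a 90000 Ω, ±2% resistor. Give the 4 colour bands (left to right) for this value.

white, black, orange, red

90000 Ω = 90 × 10^3.
9 → white
0 → black
Multiplier 10^3 → orange.
±2% tolerance → red.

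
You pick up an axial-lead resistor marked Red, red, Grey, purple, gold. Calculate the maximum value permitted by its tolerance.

Red → 2 (first significant figure)
Red → 2 (second significant figure)
Grey → 8 (third significant figure)
Violet → ×10^7 multiplier
Gold → ±5% tolerance
228 × 10000000 = 2280000000 Ω
Maximum = 2280000000 × (1 + 5/100) = 2394000000 Ω.

2394000000 Ω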